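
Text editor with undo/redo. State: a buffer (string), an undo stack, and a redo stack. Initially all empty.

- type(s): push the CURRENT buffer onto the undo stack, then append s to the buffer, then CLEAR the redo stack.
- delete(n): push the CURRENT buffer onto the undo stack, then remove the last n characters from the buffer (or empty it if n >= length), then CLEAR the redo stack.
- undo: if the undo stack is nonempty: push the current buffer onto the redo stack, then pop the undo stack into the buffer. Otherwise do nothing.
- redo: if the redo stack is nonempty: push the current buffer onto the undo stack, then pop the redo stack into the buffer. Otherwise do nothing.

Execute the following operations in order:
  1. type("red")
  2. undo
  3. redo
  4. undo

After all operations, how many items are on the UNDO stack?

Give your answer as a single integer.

After op 1 (type): buf='red' undo_depth=1 redo_depth=0
After op 2 (undo): buf='(empty)' undo_depth=0 redo_depth=1
After op 3 (redo): buf='red' undo_depth=1 redo_depth=0
After op 4 (undo): buf='(empty)' undo_depth=0 redo_depth=1

Answer: 0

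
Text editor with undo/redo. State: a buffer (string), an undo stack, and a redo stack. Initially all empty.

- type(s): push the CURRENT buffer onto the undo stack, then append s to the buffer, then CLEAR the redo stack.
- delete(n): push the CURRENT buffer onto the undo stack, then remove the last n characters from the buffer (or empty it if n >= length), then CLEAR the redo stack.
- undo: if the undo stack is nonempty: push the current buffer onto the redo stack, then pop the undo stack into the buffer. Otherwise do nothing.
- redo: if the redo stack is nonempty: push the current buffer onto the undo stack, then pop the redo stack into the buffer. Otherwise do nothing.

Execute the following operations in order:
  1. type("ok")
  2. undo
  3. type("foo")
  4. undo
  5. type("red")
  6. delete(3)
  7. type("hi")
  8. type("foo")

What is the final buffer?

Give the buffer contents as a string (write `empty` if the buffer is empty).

After op 1 (type): buf='ok' undo_depth=1 redo_depth=0
After op 2 (undo): buf='(empty)' undo_depth=0 redo_depth=1
After op 3 (type): buf='foo' undo_depth=1 redo_depth=0
After op 4 (undo): buf='(empty)' undo_depth=0 redo_depth=1
After op 5 (type): buf='red' undo_depth=1 redo_depth=0
After op 6 (delete): buf='(empty)' undo_depth=2 redo_depth=0
After op 7 (type): buf='hi' undo_depth=3 redo_depth=0
After op 8 (type): buf='hifoo' undo_depth=4 redo_depth=0

Answer: hifoo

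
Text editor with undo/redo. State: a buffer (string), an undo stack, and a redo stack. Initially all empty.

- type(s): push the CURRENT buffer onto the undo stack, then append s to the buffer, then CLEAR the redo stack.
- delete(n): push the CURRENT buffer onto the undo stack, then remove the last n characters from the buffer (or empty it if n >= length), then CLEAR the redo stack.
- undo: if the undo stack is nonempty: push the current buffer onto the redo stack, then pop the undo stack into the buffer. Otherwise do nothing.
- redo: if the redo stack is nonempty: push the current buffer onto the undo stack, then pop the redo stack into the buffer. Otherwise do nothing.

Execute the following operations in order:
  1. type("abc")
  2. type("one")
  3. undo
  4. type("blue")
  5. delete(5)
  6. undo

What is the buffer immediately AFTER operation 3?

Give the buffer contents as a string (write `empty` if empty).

After op 1 (type): buf='abc' undo_depth=1 redo_depth=0
After op 2 (type): buf='abcone' undo_depth=2 redo_depth=0
After op 3 (undo): buf='abc' undo_depth=1 redo_depth=1

Answer: abc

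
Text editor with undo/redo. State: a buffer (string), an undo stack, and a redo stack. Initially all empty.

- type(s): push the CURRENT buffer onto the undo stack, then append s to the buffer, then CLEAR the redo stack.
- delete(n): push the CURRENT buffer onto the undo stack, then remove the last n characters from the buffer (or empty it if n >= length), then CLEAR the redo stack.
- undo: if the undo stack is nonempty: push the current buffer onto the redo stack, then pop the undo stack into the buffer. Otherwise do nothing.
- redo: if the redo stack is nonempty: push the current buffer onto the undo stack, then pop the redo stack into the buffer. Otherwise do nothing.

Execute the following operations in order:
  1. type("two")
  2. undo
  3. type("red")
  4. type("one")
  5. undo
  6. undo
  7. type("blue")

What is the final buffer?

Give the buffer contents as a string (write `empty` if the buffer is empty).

After op 1 (type): buf='two' undo_depth=1 redo_depth=0
After op 2 (undo): buf='(empty)' undo_depth=0 redo_depth=1
After op 3 (type): buf='red' undo_depth=1 redo_depth=0
After op 4 (type): buf='redone' undo_depth=2 redo_depth=0
After op 5 (undo): buf='red' undo_depth=1 redo_depth=1
After op 6 (undo): buf='(empty)' undo_depth=0 redo_depth=2
After op 7 (type): buf='blue' undo_depth=1 redo_depth=0

Answer: blue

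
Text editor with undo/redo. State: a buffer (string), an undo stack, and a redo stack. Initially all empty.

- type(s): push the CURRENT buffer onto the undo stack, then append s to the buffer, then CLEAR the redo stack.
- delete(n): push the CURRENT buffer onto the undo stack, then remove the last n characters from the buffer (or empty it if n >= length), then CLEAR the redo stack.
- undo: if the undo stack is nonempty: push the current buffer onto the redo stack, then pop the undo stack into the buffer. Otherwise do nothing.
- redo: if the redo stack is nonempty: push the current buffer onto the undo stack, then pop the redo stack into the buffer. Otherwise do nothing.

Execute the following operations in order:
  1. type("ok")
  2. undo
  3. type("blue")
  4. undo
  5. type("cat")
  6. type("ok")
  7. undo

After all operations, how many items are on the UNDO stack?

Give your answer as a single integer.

After op 1 (type): buf='ok' undo_depth=1 redo_depth=0
After op 2 (undo): buf='(empty)' undo_depth=0 redo_depth=1
After op 3 (type): buf='blue' undo_depth=1 redo_depth=0
After op 4 (undo): buf='(empty)' undo_depth=0 redo_depth=1
After op 5 (type): buf='cat' undo_depth=1 redo_depth=0
After op 6 (type): buf='catok' undo_depth=2 redo_depth=0
After op 7 (undo): buf='cat' undo_depth=1 redo_depth=1

Answer: 1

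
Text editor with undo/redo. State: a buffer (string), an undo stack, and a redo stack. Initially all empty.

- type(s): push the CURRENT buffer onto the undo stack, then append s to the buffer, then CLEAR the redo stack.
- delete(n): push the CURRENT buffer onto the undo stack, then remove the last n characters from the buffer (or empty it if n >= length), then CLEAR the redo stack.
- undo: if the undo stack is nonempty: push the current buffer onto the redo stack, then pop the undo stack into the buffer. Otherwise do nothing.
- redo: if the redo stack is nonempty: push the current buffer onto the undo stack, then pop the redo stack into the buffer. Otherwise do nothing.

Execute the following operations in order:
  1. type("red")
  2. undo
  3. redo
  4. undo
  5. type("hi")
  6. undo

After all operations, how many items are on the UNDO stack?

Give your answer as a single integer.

After op 1 (type): buf='red' undo_depth=1 redo_depth=0
After op 2 (undo): buf='(empty)' undo_depth=0 redo_depth=1
After op 3 (redo): buf='red' undo_depth=1 redo_depth=0
After op 4 (undo): buf='(empty)' undo_depth=0 redo_depth=1
After op 5 (type): buf='hi' undo_depth=1 redo_depth=0
After op 6 (undo): buf='(empty)' undo_depth=0 redo_depth=1

Answer: 0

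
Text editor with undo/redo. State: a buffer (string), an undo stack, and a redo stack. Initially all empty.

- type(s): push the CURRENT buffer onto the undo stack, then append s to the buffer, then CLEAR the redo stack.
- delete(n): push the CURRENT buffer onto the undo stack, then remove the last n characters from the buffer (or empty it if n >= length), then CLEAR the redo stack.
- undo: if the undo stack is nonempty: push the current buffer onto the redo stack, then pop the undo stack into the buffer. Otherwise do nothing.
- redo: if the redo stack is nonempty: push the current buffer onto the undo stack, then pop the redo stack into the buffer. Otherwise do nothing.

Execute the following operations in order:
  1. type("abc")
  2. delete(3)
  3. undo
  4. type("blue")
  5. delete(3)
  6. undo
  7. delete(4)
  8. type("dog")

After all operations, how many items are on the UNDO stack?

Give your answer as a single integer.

After op 1 (type): buf='abc' undo_depth=1 redo_depth=0
After op 2 (delete): buf='(empty)' undo_depth=2 redo_depth=0
After op 3 (undo): buf='abc' undo_depth=1 redo_depth=1
After op 4 (type): buf='abcblue' undo_depth=2 redo_depth=0
After op 5 (delete): buf='abcb' undo_depth=3 redo_depth=0
After op 6 (undo): buf='abcblue' undo_depth=2 redo_depth=1
After op 7 (delete): buf='abc' undo_depth=3 redo_depth=0
After op 8 (type): buf='abcdog' undo_depth=4 redo_depth=0

Answer: 4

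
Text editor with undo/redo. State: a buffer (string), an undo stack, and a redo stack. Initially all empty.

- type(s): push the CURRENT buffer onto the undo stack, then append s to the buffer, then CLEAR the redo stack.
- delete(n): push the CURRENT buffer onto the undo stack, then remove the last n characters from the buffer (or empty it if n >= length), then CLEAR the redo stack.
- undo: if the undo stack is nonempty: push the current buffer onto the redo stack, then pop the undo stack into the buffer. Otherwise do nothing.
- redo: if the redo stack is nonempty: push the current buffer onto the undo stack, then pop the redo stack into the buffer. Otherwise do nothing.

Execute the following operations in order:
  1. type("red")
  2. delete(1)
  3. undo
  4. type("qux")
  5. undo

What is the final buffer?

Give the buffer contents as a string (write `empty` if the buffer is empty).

Answer: red

Derivation:
After op 1 (type): buf='red' undo_depth=1 redo_depth=0
After op 2 (delete): buf='re' undo_depth=2 redo_depth=0
After op 3 (undo): buf='red' undo_depth=1 redo_depth=1
After op 4 (type): buf='redqux' undo_depth=2 redo_depth=0
After op 5 (undo): buf='red' undo_depth=1 redo_depth=1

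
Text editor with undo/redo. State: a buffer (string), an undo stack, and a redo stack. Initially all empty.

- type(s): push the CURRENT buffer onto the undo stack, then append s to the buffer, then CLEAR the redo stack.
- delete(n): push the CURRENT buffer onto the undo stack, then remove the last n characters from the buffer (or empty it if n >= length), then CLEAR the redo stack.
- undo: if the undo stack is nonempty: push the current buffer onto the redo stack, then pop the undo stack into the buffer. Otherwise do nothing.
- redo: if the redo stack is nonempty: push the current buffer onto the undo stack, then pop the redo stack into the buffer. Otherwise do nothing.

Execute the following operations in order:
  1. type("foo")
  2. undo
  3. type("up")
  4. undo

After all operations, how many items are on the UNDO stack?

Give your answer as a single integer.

Answer: 0

Derivation:
After op 1 (type): buf='foo' undo_depth=1 redo_depth=0
After op 2 (undo): buf='(empty)' undo_depth=0 redo_depth=1
After op 3 (type): buf='up' undo_depth=1 redo_depth=0
After op 4 (undo): buf='(empty)' undo_depth=0 redo_depth=1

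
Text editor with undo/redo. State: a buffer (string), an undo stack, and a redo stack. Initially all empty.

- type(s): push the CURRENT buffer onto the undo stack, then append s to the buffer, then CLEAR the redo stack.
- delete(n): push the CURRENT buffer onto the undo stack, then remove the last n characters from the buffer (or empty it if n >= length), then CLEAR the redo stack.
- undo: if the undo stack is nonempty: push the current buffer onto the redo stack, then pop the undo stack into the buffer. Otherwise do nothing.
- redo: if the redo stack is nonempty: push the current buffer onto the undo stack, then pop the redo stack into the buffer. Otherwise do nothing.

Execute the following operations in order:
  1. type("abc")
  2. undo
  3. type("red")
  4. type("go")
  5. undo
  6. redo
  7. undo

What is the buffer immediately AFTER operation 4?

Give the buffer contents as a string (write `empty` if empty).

After op 1 (type): buf='abc' undo_depth=1 redo_depth=0
After op 2 (undo): buf='(empty)' undo_depth=0 redo_depth=1
After op 3 (type): buf='red' undo_depth=1 redo_depth=0
After op 4 (type): buf='redgo' undo_depth=2 redo_depth=0

Answer: redgo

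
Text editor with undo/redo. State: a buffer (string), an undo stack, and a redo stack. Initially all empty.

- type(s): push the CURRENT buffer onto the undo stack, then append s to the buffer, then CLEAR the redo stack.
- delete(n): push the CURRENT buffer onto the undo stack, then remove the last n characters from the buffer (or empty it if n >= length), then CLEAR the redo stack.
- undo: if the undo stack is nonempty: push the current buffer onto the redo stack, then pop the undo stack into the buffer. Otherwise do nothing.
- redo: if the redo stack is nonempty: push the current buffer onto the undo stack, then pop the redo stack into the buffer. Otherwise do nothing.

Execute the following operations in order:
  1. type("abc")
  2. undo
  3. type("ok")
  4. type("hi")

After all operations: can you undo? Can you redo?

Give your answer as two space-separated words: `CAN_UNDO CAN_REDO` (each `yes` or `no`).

After op 1 (type): buf='abc' undo_depth=1 redo_depth=0
After op 2 (undo): buf='(empty)' undo_depth=0 redo_depth=1
After op 3 (type): buf='ok' undo_depth=1 redo_depth=0
After op 4 (type): buf='okhi' undo_depth=2 redo_depth=0

Answer: yes no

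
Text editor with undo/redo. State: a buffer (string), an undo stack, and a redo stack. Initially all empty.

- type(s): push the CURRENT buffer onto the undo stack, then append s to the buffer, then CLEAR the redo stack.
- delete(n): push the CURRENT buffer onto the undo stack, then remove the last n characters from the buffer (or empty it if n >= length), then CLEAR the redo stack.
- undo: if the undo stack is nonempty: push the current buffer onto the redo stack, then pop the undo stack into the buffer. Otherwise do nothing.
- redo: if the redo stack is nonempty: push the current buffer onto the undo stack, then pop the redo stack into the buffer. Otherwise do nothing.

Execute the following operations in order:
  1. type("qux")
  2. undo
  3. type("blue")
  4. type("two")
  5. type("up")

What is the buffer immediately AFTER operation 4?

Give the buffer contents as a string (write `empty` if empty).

After op 1 (type): buf='qux' undo_depth=1 redo_depth=0
After op 2 (undo): buf='(empty)' undo_depth=0 redo_depth=1
After op 3 (type): buf='blue' undo_depth=1 redo_depth=0
After op 4 (type): buf='bluetwo' undo_depth=2 redo_depth=0

Answer: bluetwo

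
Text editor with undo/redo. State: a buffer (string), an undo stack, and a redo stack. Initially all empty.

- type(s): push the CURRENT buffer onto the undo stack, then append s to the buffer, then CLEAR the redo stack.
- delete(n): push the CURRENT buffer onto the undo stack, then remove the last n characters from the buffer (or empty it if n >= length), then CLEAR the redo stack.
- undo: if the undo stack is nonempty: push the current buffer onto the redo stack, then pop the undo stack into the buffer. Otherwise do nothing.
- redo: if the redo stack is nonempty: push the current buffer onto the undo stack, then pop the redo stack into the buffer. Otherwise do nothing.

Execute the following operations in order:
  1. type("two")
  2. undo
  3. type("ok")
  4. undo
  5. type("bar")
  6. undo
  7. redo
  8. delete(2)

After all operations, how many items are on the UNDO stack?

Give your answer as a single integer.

After op 1 (type): buf='two' undo_depth=1 redo_depth=0
After op 2 (undo): buf='(empty)' undo_depth=0 redo_depth=1
After op 3 (type): buf='ok' undo_depth=1 redo_depth=0
After op 4 (undo): buf='(empty)' undo_depth=0 redo_depth=1
After op 5 (type): buf='bar' undo_depth=1 redo_depth=0
After op 6 (undo): buf='(empty)' undo_depth=0 redo_depth=1
After op 7 (redo): buf='bar' undo_depth=1 redo_depth=0
After op 8 (delete): buf='b' undo_depth=2 redo_depth=0

Answer: 2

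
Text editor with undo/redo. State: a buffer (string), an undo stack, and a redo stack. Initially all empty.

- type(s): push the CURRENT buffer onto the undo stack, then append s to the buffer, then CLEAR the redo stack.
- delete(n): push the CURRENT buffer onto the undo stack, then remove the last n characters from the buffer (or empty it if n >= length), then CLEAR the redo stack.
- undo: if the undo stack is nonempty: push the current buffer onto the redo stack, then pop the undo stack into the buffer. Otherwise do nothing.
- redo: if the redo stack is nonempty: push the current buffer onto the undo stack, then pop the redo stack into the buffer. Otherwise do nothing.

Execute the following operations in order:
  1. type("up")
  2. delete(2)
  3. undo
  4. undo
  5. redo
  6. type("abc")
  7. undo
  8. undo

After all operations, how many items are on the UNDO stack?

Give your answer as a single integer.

After op 1 (type): buf='up' undo_depth=1 redo_depth=0
After op 2 (delete): buf='(empty)' undo_depth=2 redo_depth=0
After op 3 (undo): buf='up' undo_depth=1 redo_depth=1
After op 4 (undo): buf='(empty)' undo_depth=0 redo_depth=2
After op 5 (redo): buf='up' undo_depth=1 redo_depth=1
After op 6 (type): buf='upabc' undo_depth=2 redo_depth=0
After op 7 (undo): buf='up' undo_depth=1 redo_depth=1
After op 8 (undo): buf='(empty)' undo_depth=0 redo_depth=2

Answer: 0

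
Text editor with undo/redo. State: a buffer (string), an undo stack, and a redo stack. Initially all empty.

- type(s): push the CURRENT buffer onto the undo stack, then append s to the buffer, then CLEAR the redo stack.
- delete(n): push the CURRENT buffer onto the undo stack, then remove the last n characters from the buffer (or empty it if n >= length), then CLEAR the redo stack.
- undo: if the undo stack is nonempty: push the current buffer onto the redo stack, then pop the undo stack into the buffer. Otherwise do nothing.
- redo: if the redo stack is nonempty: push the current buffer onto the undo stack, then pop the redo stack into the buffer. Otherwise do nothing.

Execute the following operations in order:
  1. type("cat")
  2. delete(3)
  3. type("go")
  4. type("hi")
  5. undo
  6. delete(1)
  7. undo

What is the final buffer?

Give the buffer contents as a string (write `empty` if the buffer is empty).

After op 1 (type): buf='cat' undo_depth=1 redo_depth=0
After op 2 (delete): buf='(empty)' undo_depth=2 redo_depth=0
After op 3 (type): buf='go' undo_depth=3 redo_depth=0
After op 4 (type): buf='gohi' undo_depth=4 redo_depth=0
After op 5 (undo): buf='go' undo_depth=3 redo_depth=1
After op 6 (delete): buf='g' undo_depth=4 redo_depth=0
After op 7 (undo): buf='go' undo_depth=3 redo_depth=1

Answer: go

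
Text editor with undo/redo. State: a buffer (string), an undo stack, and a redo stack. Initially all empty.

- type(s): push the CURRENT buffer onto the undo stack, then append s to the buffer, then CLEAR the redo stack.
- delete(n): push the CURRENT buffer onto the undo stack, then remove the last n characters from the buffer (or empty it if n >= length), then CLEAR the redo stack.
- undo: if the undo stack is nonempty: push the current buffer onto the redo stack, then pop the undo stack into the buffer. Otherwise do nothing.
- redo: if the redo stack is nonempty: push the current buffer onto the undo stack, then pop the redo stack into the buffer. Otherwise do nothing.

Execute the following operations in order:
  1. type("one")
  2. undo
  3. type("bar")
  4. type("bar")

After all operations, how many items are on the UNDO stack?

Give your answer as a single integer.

After op 1 (type): buf='one' undo_depth=1 redo_depth=0
After op 2 (undo): buf='(empty)' undo_depth=0 redo_depth=1
After op 3 (type): buf='bar' undo_depth=1 redo_depth=0
After op 4 (type): buf='barbar' undo_depth=2 redo_depth=0

Answer: 2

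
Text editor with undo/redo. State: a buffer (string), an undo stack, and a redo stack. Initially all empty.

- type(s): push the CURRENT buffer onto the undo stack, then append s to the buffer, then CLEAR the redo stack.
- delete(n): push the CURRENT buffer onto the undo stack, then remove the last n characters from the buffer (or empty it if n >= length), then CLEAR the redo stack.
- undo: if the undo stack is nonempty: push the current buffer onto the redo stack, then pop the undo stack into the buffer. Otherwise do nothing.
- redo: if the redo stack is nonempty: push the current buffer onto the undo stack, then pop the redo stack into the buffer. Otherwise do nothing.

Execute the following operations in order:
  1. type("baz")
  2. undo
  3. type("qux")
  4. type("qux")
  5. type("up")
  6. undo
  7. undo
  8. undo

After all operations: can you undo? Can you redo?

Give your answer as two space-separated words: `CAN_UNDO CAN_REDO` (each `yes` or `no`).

Answer: no yes

Derivation:
After op 1 (type): buf='baz' undo_depth=1 redo_depth=0
After op 2 (undo): buf='(empty)' undo_depth=0 redo_depth=1
After op 3 (type): buf='qux' undo_depth=1 redo_depth=0
After op 4 (type): buf='quxqux' undo_depth=2 redo_depth=0
After op 5 (type): buf='quxquxup' undo_depth=3 redo_depth=0
After op 6 (undo): buf='quxqux' undo_depth=2 redo_depth=1
After op 7 (undo): buf='qux' undo_depth=1 redo_depth=2
After op 8 (undo): buf='(empty)' undo_depth=0 redo_depth=3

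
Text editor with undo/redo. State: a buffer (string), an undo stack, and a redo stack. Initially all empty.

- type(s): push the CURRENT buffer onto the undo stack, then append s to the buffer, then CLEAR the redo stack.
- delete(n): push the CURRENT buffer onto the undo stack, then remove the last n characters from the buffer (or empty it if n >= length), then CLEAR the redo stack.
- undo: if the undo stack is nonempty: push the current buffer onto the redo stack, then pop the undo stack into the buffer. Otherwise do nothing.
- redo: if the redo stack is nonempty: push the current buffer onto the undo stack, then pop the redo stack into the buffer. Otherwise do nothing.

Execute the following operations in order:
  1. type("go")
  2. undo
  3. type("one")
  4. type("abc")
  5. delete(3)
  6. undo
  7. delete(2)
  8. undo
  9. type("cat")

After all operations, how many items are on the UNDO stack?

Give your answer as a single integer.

After op 1 (type): buf='go' undo_depth=1 redo_depth=0
After op 2 (undo): buf='(empty)' undo_depth=0 redo_depth=1
After op 3 (type): buf='one' undo_depth=1 redo_depth=0
After op 4 (type): buf='oneabc' undo_depth=2 redo_depth=0
After op 5 (delete): buf='one' undo_depth=3 redo_depth=0
After op 6 (undo): buf='oneabc' undo_depth=2 redo_depth=1
After op 7 (delete): buf='onea' undo_depth=3 redo_depth=0
After op 8 (undo): buf='oneabc' undo_depth=2 redo_depth=1
After op 9 (type): buf='oneabccat' undo_depth=3 redo_depth=0

Answer: 3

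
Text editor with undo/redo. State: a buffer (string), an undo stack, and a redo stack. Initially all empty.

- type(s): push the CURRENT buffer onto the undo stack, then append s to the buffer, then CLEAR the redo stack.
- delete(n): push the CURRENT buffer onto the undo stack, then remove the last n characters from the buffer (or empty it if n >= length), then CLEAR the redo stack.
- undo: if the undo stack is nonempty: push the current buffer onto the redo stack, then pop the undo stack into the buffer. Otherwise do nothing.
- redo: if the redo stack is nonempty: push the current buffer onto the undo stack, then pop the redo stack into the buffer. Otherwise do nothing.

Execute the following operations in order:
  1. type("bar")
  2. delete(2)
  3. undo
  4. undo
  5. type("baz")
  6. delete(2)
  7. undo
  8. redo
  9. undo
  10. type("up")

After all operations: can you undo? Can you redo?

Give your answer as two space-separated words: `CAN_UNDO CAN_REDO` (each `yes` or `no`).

Answer: yes no

Derivation:
After op 1 (type): buf='bar' undo_depth=1 redo_depth=0
After op 2 (delete): buf='b' undo_depth=2 redo_depth=0
After op 3 (undo): buf='bar' undo_depth=1 redo_depth=1
After op 4 (undo): buf='(empty)' undo_depth=0 redo_depth=2
After op 5 (type): buf='baz' undo_depth=1 redo_depth=0
After op 6 (delete): buf='b' undo_depth=2 redo_depth=0
After op 7 (undo): buf='baz' undo_depth=1 redo_depth=1
After op 8 (redo): buf='b' undo_depth=2 redo_depth=0
After op 9 (undo): buf='baz' undo_depth=1 redo_depth=1
After op 10 (type): buf='bazup' undo_depth=2 redo_depth=0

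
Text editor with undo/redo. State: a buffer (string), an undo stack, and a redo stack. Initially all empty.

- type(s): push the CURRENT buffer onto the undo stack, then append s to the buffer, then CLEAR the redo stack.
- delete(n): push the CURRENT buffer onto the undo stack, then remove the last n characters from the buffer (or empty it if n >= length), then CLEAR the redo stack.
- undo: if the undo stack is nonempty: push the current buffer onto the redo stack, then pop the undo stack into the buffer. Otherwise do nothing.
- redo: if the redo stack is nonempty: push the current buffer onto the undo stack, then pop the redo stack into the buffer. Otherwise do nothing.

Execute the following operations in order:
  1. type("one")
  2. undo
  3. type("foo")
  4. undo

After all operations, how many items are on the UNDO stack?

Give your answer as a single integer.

Answer: 0

Derivation:
After op 1 (type): buf='one' undo_depth=1 redo_depth=0
After op 2 (undo): buf='(empty)' undo_depth=0 redo_depth=1
After op 3 (type): buf='foo' undo_depth=1 redo_depth=0
After op 4 (undo): buf='(empty)' undo_depth=0 redo_depth=1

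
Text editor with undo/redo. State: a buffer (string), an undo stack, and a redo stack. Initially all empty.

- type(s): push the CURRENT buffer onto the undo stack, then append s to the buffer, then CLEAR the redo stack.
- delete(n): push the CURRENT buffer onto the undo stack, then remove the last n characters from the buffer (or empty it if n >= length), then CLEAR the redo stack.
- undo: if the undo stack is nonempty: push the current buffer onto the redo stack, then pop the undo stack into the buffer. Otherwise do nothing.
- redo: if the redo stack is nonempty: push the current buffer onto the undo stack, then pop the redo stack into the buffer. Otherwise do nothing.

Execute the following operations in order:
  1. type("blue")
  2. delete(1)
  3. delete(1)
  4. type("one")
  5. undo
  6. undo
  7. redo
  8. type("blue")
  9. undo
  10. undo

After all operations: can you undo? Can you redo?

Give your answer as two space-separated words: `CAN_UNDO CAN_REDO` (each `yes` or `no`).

Answer: yes yes

Derivation:
After op 1 (type): buf='blue' undo_depth=1 redo_depth=0
After op 2 (delete): buf='blu' undo_depth=2 redo_depth=0
After op 3 (delete): buf='bl' undo_depth=3 redo_depth=0
After op 4 (type): buf='blone' undo_depth=4 redo_depth=0
After op 5 (undo): buf='bl' undo_depth=3 redo_depth=1
After op 6 (undo): buf='blu' undo_depth=2 redo_depth=2
After op 7 (redo): buf='bl' undo_depth=3 redo_depth=1
After op 8 (type): buf='blblue' undo_depth=4 redo_depth=0
After op 9 (undo): buf='bl' undo_depth=3 redo_depth=1
After op 10 (undo): buf='blu' undo_depth=2 redo_depth=2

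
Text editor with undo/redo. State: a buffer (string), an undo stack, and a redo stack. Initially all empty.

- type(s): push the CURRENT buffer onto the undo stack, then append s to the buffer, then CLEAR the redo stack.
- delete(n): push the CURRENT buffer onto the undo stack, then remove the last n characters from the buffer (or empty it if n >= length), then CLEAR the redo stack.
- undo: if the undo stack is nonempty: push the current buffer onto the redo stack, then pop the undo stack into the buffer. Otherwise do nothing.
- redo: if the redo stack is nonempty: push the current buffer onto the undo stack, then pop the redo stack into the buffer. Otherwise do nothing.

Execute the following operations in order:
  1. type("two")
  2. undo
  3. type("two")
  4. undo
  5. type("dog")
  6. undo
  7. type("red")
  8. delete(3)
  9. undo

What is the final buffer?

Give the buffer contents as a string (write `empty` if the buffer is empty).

After op 1 (type): buf='two' undo_depth=1 redo_depth=0
After op 2 (undo): buf='(empty)' undo_depth=0 redo_depth=1
After op 3 (type): buf='two' undo_depth=1 redo_depth=0
After op 4 (undo): buf='(empty)' undo_depth=0 redo_depth=1
After op 5 (type): buf='dog' undo_depth=1 redo_depth=0
After op 6 (undo): buf='(empty)' undo_depth=0 redo_depth=1
After op 7 (type): buf='red' undo_depth=1 redo_depth=0
After op 8 (delete): buf='(empty)' undo_depth=2 redo_depth=0
After op 9 (undo): buf='red' undo_depth=1 redo_depth=1

Answer: red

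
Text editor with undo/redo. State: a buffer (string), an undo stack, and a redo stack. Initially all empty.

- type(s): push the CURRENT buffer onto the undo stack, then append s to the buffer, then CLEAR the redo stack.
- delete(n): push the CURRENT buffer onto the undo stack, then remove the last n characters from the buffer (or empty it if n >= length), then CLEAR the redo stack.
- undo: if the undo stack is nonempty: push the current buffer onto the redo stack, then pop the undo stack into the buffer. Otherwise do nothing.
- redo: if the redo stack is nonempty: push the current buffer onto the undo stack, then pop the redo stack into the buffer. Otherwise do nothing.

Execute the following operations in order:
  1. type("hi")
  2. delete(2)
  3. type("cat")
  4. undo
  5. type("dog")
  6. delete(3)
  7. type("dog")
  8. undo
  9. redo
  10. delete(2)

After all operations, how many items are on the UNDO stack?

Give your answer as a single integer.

Answer: 6

Derivation:
After op 1 (type): buf='hi' undo_depth=1 redo_depth=0
After op 2 (delete): buf='(empty)' undo_depth=2 redo_depth=0
After op 3 (type): buf='cat' undo_depth=3 redo_depth=0
After op 4 (undo): buf='(empty)' undo_depth=2 redo_depth=1
After op 5 (type): buf='dog' undo_depth=3 redo_depth=0
After op 6 (delete): buf='(empty)' undo_depth=4 redo_depth=0
After op 7 (type): buf='dog' undo_depth=5 redo_depth=0
After op 8 (undo): buf='(empty)' undo_depth=4 redo_depth=1
After op 9 (redo): buf='dog' undo_depth=5 redo_depth=0
After op 10 (delete): buf='d' undo_depth=6 redo_depth=0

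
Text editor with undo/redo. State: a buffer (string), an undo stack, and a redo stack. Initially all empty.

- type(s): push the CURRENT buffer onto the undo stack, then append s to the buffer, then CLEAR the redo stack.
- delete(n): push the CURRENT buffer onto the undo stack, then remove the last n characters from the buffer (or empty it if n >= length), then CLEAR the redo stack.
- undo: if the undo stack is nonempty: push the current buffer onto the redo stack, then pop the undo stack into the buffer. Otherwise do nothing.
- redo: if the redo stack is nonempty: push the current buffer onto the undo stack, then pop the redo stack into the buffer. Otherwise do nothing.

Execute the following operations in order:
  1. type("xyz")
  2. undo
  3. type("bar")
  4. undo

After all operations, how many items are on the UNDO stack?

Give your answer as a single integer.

Answer: 0

Derivation:
After op 1 (type): buf='xyz' undo_depth=1 redo_depth=0
After op 2 (undo): buf='(empty)' undo_depth=0 redo_depth=1
After op 3 (type): buf='bar' undo_depth=1 redo_depth=0
After op 4 (undo): buf='(empty)' undo_depth=0 redo_depth=1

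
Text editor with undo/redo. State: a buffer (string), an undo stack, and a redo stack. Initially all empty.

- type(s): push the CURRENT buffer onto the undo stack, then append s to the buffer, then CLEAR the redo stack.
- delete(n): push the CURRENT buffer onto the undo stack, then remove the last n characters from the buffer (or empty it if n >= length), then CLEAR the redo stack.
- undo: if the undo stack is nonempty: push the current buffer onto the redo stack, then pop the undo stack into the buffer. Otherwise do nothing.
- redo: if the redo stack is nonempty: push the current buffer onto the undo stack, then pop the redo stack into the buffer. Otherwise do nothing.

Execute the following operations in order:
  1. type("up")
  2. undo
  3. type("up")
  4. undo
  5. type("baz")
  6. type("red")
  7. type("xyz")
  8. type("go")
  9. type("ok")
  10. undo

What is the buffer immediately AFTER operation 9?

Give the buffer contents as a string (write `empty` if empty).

Answer: bazredxyzgook

Derivation:
After op 1 (type): buf='up' undo_depth=1 redo_depth=0
After op 2 (undo): buf='(empty)' undo_depth=0 redo_depth=1
After op 3 (type): buf='up' undo_depth=1 redo_depth=0
After op 4 (undo): buf='(empty)' undo_depth=0 redo_depth=1
After op 5 (type): buf='baz' undo_depth=1 redo_depth=0
After op 6 (type): buf='bazred' undo_depth=2 redo_depth=0
After op 7 (type): buf='bazredxyz' undo_depth=3 redo_depth=0
After op 8 (type): buf='bazredxyzgo' undo_depth=4 redo_depth=0
After op 9 (type): buf='bazredxyzgook' undo_depth=5 redo_depth=0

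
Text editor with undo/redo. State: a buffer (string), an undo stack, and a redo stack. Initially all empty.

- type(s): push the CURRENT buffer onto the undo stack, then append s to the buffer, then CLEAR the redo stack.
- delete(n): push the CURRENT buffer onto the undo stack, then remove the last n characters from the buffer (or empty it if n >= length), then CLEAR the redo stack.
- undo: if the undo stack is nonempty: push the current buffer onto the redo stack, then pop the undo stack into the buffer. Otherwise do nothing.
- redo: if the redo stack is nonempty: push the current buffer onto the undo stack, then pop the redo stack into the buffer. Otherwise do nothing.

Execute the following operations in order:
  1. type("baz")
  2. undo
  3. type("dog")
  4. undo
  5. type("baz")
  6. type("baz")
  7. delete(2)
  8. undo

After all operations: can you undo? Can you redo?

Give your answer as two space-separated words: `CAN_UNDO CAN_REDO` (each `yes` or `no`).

After op 1 (type): buf='baz' undo_depth=1 redo_depth=0
After op 2 (undo): buf='(empty)' undo_depth=0 redo_depth=1
After op 3 (type): buf='dog' undo_depth=1 redo_depth=0
After op 4 (undo): buf='(empty)' undo_depth=0 redo_depth=1
After op 5 (type): buf='baz' undo_depth=1 redo_depth=0
After op 6 (type): buf='bazbaz' undo_depth=2 redo_depth=0
After op 7 (delete): buf='bazb' undo_depth=3 redo_depth=0
After op 8 (undo): buf='bazbaz' undo_depth=2 redo_depth=1

Answer: yes yes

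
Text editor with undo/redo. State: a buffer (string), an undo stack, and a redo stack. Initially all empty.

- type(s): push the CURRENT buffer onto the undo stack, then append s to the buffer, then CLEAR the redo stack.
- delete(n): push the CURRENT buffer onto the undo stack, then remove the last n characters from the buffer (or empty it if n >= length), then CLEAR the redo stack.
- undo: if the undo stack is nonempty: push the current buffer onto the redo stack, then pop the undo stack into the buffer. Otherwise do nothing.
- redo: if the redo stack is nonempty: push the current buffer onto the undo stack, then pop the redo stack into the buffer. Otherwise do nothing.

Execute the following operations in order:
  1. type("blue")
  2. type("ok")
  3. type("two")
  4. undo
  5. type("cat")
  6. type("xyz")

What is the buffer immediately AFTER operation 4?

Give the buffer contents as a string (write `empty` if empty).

Answer: blueok

Derivation:
After op 1 (type): buf='blue' undo_depth=1 redo_depth=0
After op 2 (type): buf='blueok' undo_depth=2 redo_depth=0
After op 3 (type): buf='blueoktwo' undo_depth=3 redo_depth=0
After op 4 (undo): buf='blueok' undo_depth=2 redo_depth=1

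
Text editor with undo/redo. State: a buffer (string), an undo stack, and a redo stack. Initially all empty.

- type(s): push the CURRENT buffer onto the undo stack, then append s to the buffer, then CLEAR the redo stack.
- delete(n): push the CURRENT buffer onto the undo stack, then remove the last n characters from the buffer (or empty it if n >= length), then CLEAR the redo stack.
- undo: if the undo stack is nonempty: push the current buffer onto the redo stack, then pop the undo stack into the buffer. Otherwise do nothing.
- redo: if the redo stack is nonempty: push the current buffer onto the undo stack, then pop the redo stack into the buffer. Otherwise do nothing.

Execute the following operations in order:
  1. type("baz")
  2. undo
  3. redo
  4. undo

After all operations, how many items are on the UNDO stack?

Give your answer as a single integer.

After op 1 (type): buf='baz' undo_depth=1 redo_depth=0
After op 2 (undo): buf='(empty)' undo_depth=0 redo_depth=1
After op 3 (redo): buf='baz' undo_depth=1 redo_depth=0
After op 4 (undo): buf='(empty)' undo_depth=0 redo_depth=1

Answer: 0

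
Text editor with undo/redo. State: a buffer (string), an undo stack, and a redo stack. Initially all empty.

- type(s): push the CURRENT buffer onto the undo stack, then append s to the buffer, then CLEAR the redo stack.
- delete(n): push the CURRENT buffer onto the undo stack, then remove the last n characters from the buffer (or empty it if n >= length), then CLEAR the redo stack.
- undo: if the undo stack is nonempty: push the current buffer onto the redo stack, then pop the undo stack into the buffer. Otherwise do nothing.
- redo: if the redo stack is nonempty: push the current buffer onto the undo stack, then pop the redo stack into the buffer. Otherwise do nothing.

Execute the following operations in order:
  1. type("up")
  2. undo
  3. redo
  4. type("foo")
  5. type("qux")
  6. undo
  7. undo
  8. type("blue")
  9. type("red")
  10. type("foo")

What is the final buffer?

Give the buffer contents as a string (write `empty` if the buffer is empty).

After op 1 (type): buf='up' undo_depth=1 redo_depth=0
After op 2 (undo): buf='(empty)' undo_depth=0 redo_depth=1
After op 3 (redo): buf='up' undo_depth=1 redo_depth=0
After op 4 (type): buf='upfoo' undo_depth=2 redo_depth=0
After op 5 (type): buf='upfooqux' undo_depth=3 redo_depth=0
After op 6 (undo): buf='upfoo' undo_depth=2 redo_depth=1
After op 7 (undo): buf='up' undo_depth=1 redo_depth=2
After op 8 (type): buf='upblue' undo_depth=2 redo_depth=0
After op 9 (type): buf='upbluered' undo_depth=3 redo_depth=0
After op 10 (type): buf='upblueredfoo' undo_depth=4 redo_depth=0

Answer: upblueredfoo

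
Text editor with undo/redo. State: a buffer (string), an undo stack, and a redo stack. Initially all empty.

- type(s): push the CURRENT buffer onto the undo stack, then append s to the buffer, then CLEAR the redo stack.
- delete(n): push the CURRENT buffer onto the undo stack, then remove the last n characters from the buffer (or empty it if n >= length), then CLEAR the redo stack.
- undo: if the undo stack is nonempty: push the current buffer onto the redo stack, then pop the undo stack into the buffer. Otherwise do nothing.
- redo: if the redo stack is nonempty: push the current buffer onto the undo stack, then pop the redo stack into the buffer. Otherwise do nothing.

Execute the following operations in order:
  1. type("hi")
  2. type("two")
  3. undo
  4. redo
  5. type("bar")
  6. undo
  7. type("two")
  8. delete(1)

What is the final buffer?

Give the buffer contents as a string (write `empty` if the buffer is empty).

Answer: hitwotw

Derivation:
After op 1 (type): buf='hi' undo_depth=1 redo_depth=0
After op 2 (type): buf='hitwo' undo_depth=2 redo_depth=0
After op 3 (undo): buf='hi' undo_depth=1 redo_depth=1
After op 4 (redo): buf='hitwo' undo_depth=2 redo_depth=0
After op 5 (type): buf='hitwobar' undo_depth=3 redo_depth=0
After op 6 (undo): buf='hitwo' undo_depth=2 redo_depth=1
After op 7 (type): buf='hitwotwo' undo_depth=3 redo_depth=0
After op 8 (delete): buf='hitwotw' undo_depth=4 redo_depth=0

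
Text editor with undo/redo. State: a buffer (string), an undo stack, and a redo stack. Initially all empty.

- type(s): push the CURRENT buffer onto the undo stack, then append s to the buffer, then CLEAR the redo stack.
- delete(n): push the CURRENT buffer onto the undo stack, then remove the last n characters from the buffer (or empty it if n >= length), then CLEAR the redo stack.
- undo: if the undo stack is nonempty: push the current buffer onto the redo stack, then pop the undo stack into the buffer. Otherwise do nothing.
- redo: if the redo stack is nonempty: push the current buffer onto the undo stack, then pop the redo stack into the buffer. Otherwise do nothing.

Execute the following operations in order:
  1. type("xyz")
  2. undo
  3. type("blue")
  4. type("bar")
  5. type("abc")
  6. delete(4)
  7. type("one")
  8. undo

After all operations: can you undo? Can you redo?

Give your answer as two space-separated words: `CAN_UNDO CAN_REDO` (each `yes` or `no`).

Answer: yes yes

Derivation:
After op 1 (type): buf='xyz' undo_depth=1 redo_depth=0
After op 2 (undo): buf='(empty)' undo_depth=0 redo_depth=1
After op 3 (type): buf='blue' undo_depth=1 redo_depth=0
After op 4 (type): buf='bluebar' undo_depth=2 redo_depth=0
After op 5 (type): buf='bluebarabc' undo_depth=3 redo_depth=0
After op 6 (delete): buf='blueba' undo_depth=4 redo_depth=0
After op 7 (type): buf='bluebaone' undo_depth=5 redo_depth=0
After op 8 (undo): buf='blueba' undo_depth=4 redo_depth=1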